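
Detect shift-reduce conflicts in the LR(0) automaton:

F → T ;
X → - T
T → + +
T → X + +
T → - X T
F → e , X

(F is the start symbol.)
A shift-reduce conflict occurs when an LR(0) state has both:
  - a complete (reduce) item [A → α .] (dot at the end), and
  - a shift item [B → β . c γ] (dot before a terminal).

Augment with F' → F and build the canonical LR(0) collection (I0 = CLOSURE({[F' → . F]}), then GOTO on every symbol after a dot until no new states appear). It has 19 states:
  I0: { [F → . T ;], [F → . e , X], [F' → . F], [T → . + +], [T → . - X T], [T → . X + +], [X → . - T] }  — shift
  I1: { [T → + . +] }  — shift
  I2: { [T → - . X T], [T → . + +], [T → . - X T], [T → . X + +], [X → - . T], [X → . - T] }  — shift
  I3: { [F' → F .] }  — accept
  I4: { [F → T . ;] }  — shift
  I5: { [T → X . + +] }  — shift
  I6: { [F → e . , X] }  — shift
  I7: { [F → e , . X], [X → . - T] }  — shift
  I8: { [T → . + +], [T → . - X T], [T → . X + +], [X → - . T], [X → . - T] }  — shift
  I9: { [F → e , X .] }  — reduce
  I10: { [X → - T .] }  — reduce
  I11: { [T → X + . +] }  — shift
  I12: { [T → X + + .] }  — reduce
  I13: { [F → T ; .] }  — reduce
  I14: { [T → - X . T], [T → . + +], [T → . - X T], [T → . X + +], [T → X . + +], [X → . - T] }  — shift
  I15: { [T → + . +], [T → X + . +] }  — shift
  I16: { [T → - X T .] }  — reduce
  I17: { [T → + + .], [T → X + + .] }  — 2 reduces
  I18: { [T → + + .] }  — reduce

No state contains both a complete item and a shift item.

Answer: No shift-reduce conflicts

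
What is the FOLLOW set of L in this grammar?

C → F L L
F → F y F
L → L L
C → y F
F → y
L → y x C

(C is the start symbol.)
To compute FOLLOW(L), find every occurrence of L on a right-hand side N → α L β: add FIRST(β) \ {ε}, and if β is empty or nullable also add FOLLOW(N). Iterate to a fixed point.

In C → F L L: L is followed by L, add FIRST(L) \ {ε} = { 'y' }
In C → F L L: L is at the end, add FOLLOW(C)
In L → L L: L is followed by L, add FIRST(L) \ {ε} = { 'y' }
In L → L L: L is at the end; this adds FOLLOW(L) to itself — nothing new

The FOLLOW sets referred to above (computed the same way, to a fixed point):
  FOLLOW(C) = { $, 'y' }

Taking the union: FOLLOW(L) = { $, 'y' }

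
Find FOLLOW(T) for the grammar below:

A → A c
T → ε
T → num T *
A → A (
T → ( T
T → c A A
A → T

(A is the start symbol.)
To compute FOLLOW(T), find every occurrence of T on a right-hand side N → α T β: add FIRST(β) \ {ε}, and if β is empty or nullable also add FOLLOW(N). Iterate to a fixed point.

In T → num T *: T is followed by '*', add FIRST('*') \ {ε} = { '*' }
In T → ( T: T is at the end; this adds FOLLOW(T) to itself — nothing new
In A → T: T is at the end, add FOLLOW(A)

The FOLLOW sets referred to above (computed the same way, to a fixed point):
  FOLLOW(A) = { $, '(', '*', 'c', 'num' }

Taking the union: FOLLOW(T) = { $, '(', '*', 'c', 'num' }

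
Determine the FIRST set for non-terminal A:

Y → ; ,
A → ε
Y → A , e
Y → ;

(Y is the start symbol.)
From A → ε:
  - ε-production, so ε ∈ FIRST(A)

Collecting: FIRST(A) = { ε }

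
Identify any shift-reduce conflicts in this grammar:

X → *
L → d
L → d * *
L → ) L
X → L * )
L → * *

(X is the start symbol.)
Augment with X' → X and build the canonical LR(0) collection (I0 = CLOSURE({[X' → . X]}), then GOTO on every symbol after a dot until no new states appear). It has 13 states:
  I0: { [L → . ) L], [L → . * *], [L → . d * *], [L → . d], [X → . *], [X → . L * )], [X' → . X] }  — shift
  I1: { [L → ) . L], [L → . ) L], [L → . * *], [L → . d * *], [L → . d] }  — shift
  I2: { [L → * . *], [X → * .] }  — shift, reduce
  I3: { [X → L . * )] }  — shift
  I4: { [X' → X .] }  — accept
  I5: { [L → d . * *], [L → d .] }  — shift, reduce
  I6: { [L → d * . *] }  — shift
  I7: { [L → d * * .] }  — reduce
  I8: { [X → L * . )] }  — shift
  I9: { [X → L * ) .] }  — reduce
  I10: { [L → * * .] }  — reduce
  I11: { [L → * . *] }  — shift
  I12: { [L → ) L .] }  — reduce

I2 contains reduce item [X → * .] and shift item [L → * . *] — shift-reduce conflict.
I5 contains reduce item [L → d .] and shift item [L → d . * *] — shift-reduce conflict.

Answer: Yes — I2: [X → * .] vs [L → * . *]; I5: [L → d .] vs [L → d . * *]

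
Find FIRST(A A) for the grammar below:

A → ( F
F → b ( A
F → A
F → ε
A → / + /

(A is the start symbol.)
{ '(', '/' }

FIRST sets of the non-terminals involved (from the grammar, by fixed-point iteration):
  FIRST(A) = { '(', '/' }

To compute FIRST(A A), process the symbols left to right:
Symbol A is a non-terminal. Add FIRST(A) \ {ε} = { '(', '/' }
A is not nullable (ε ∉ FIRST(A)), so stop here.
FIRST(A A) = { '(', '/' }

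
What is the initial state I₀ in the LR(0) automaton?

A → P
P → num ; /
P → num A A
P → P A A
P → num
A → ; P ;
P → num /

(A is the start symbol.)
First, augment the grammar with A' → A
I₀ = CLOSURE({ [A' → . A] }):
  [A' → . A] has the dot before A: add [A → . P], [A → . ; P ;]
  [A → . P] has the dot before P: add [P → . num ; /], [P → . num A A], [P → . P A A], [P → . num], [P → . num /]
No further items can be added.

I₀ = { [A → . ; P ;], [A → . P], [A' → . A], [P → . P A A], [P → . num /], [P → . num ; /], [P → . num A A], [P → . num] }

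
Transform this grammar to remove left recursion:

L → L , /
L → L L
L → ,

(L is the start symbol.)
L is directly left-recursive. The standard transformation for
  A → A α₁ | ... | A α_m | β₁ | ... | β_n
is
  A  → β₁ A' | ... | β_n A'
  A' → α₁ A' | ... | α_m A' | ε

L → , becomes L → , L'
L → L , / becomes L' → , / L'
L → L L becomes L' → L L'
Add L' → ε

Resulting grammar:
L → , L'
L' → , / L'
L' → L L'
L' → ε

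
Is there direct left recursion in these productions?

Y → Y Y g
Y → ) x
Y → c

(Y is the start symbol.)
Yes, Y is left-recursive

Y → Y Y g: LEFT RECURSIVE (starts with Y)
Y → ) x: starts with ')'
Y → c: starts with c

The grammar has direct left recursion on: Y.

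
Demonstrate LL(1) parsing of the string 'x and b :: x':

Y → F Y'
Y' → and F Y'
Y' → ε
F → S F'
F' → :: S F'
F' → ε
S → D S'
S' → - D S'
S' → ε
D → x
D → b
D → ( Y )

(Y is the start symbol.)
LL(1) parsing maintains a stack (initially the start symbol over $) and the input. At each step: if the stack top is a terminal, match it against the current input token; if it is a non-terminal N, replace it with the RHS of M[N, lookahead] (the unique production whose predict set contains the lookahead).

Stack is shown with the top on the left.

Stack         Input           Action
------------------------------------
Y $           x and b :: x $  output Y → F Y'
F Y' $        x and b :: x $  output F → S F'
S F' Y' $     x and b :: x $  output S → D S'
D S' F' Y' $  x and b :: x $  output D → x
x S' F' Y' $  x and b :: x $  match 'x'
S' F' Y' $    and b :: x $    output S' → ε
F' Y' $       and b :: x $    output F' → ε
Y' $          and b :: x $    output Y' → and F Y'
and F Y' $    and b :: x $    match 'and'
F Y' $        b :: x $        output F → S F'
S F' Y' $     b :: x $        output S → D S'
D S' F' Y' $  b :: x $        output D → b
b S' F' Y' $  b :: x $        match 'b'
S' F' Y' $    :: x $          output S' → ε
F' Y' $       :: x $          output F' → :: S F'
:: S F' Y' $  :: x $          match '::'
S F' Y' $     x $             output S → D S'
D S' F' Y' $  x $             output D → x
x S' F' Y' $  x $             match 'x'
S' F' Y' $    $               output S' → ε
F' Y' $       $               output F' → ε
Y' $          $               output Y' → ε
$             $               accept

The string is accepted.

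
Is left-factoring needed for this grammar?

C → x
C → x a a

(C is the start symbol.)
Left-factoring is needed when two productions for the same non-terminal
share a common prefix on the right-hand side.

Productions for C:
  C → x
  C → x a a

Found common prefix 'x' in productions for C

Answer: Yes, C has productions with common prefix 'x'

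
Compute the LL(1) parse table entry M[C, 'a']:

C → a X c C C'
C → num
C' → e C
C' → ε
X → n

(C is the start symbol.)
C → a X c C C'

To find M[C, 'a'], we find productions for C where 'a' is in the predict set (PREDICT(N → α) = (FIRST(α) \ {ε}) ∪ (FOLLOW(N) if α ⇒* ε)).

C → a X c C C': PREDICT = { 'a' }
  'a' is in predict set, so this production goes in M[C, 'a']
C → num: PREDICT = { 'num' }

M[C, 'a'] = C → a X c C C'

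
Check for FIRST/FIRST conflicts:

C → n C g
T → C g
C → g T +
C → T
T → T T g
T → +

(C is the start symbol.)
A FIRST/FIRST conflict occurs when two productions N → α and N → β for the same non-terminal have FIRST(α) ∩ FIRST(β) ≠ ∅ (with ε ∈ FIRST of a nullable right-hand side, so two nullable alternatives also conflict).

FIRST sets of the non-terminals at (or reachable through a nullable prefix from) the front of some alternative:
  FIRST(T) = { '+', 'g', 'n' }
  FIRST(C) = { '+', 'g', 'n' }

Productions for C:
  C → n C g: FIRST = { 'n' }
  C → g T +: FIRST = { 'g' }
  C → T: FIRST = { '+', 'g', 'n' }
Productions for T:
  T → C g: FIRST = { '+', 'g', 'n' }
  T → T T g: FIRST = { '+', 'g', 'n' }
  T → +: FIRST = { '+' }

Conflict for C: C → n C g and C → T
  Overlap: { 'n' }
Conflict for C: C → g T + and C → T
  Overlap: { 'g' }
Conflict for T: T → C g and T → T T g
  Overlap: { '+', 'g', 'n' }
Conflict for T: T → C g and T → +
  Overlap: { '+' }
Conflict for T: T → T T g and T → +
  Overlap: { '+' }

Answer: Yes. C → n C g / C → T on { 'n' }; C → g T '+' / C → T on { 'g' }; T → C g / T → T T g on { '+', 'g', 'n' }; T → C g / T → '+' on { '+' }; T → T T g / T → '+' on { '+' }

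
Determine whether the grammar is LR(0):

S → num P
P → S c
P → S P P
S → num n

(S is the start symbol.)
A grammar is LR(0) if no state in the canonical LR(0) collection has:
  - both a shift item (dot before a terminal) and a complete item (shift-reduce conflict), or
  - two or more complete items (reduce-reduce conflict; the accept item [S' → S .] counts as a complete item here).

Augment with S' → S and build the canonical LR(0) collection (I0 = CLOSURE({[S' → . S]}), then GOTO on every symbol after a dot until no new states appear). It has 9 states:
  I0: { [S → . num P], [S → . num n], [S' → . S] }  — shift
  I1: { [S' → S .] }  — accept
  I2: { [P → . S P P], [P → . S c], [S → . num P], [S → . num n], [S → num . P], [S → num . n] }  — shift
  I3: { [S → num P .] }  — reduce
  I4: { [P → . S P P], [P → . S c], [P → S . P P], [P → S . c], [S → . num P], [S → . num n] }  — shift
  I5: { [S → num n .] }  — reduce
  I6: { [P → . S P P], [P → . S c], [P → S P . P], [S → . num P], [S → . num n] }  — shift
  I7: { [P → S c .] }  — reduce
  I8: { [P → S P P .] }  — reduce

Every state is either a pure shift/goto state or contains exactly one complete item and nothing to shift — no conflicts. The grammar is LR(0).

Answer: Yes, the grammar is LR(0)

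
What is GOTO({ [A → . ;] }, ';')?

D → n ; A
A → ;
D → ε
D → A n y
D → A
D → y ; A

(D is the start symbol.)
{ [A → ; .] }

GOTO(I, ';') = CLOSURE({ [A → αX.β] : [A → α.Xβ] ∈ I, X = ';' })

Items with dot before ';', with the dot advanced:
  [A → . ;] → [A → ; .]
Closure adds nothing (no advanced item has the dot before a non-terminal).

GOTO = { [A → ; .] }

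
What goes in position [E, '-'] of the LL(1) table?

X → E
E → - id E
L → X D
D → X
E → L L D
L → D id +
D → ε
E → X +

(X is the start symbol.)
To find M[E, '-'], we find productions for E where '-' is in the predict set (PREDICT(N → α) = (FIRST(α) \ {ε}) ∪ (FOLLOW(N) if α ⇒* ε)).

Relevant sets:
  FIRST(L) = { '-', 'id' }
  FIRST(X) = { '-', 'id' }

E → - id E: PREDICT = { '-' }
  '-' is in predict set, so this production goes in M[E, '-']
E → L L D: PREDICT = { '-', 'id' }
  '-' is in predict set, so this production goes in M[E, '-']
E → X +: PREDICT = { '-', 'id' }
  '-' is in predict set, so this production goes in M[E, '-']

M[E, '-'] = E → - id E, E → L L D, E → X +  (a multiply-defined cell — the grammar is not LL(1))

Answer: E → - id E, E → L L D, E → X +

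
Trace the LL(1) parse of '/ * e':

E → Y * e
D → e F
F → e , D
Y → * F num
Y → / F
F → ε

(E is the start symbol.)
LL(1) parsing maintains a stack (initially the start symbol over $) and the input. At each step: if the stack top is a terminal, match it against the current input token; if it is a non-terminal N, replace it with the RHS of M[N, lookahead] (the unique production whose predict set contains the lookahead).

Stack is shown with the top on the left.

Stack      Input    Action
--------------------------
E $        / * e $  output E → Y * e
Y * e $    / * e $  output Y → / F
/ F * e $  / * e $  match '/'
F * e $    * e $    output F → ε
* e $      * e $    match '*'
e $        e $      match 'e'
$          $        accept

The string is accepted.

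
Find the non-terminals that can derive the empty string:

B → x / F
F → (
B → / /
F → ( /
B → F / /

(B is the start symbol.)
A non-terminal is nullable if it can derive ε (the empty string): either it has an ε-production, or it has a production whose right-hand side consists entirely of nullable non-terminals.

There are no ε-productions, so no non-terminal can derive ε.
No non-terminals are nullable.

Answer: None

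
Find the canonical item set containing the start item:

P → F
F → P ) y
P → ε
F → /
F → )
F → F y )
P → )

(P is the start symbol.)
First, augment the grammar with P' → P
I₀ = CLOSURE({ [P' → . P] }):
  [P' → . P] has the dot before P: add [P → . F], [P → .], [P → . )]
  [P → . F] has the dot before F: add [F → . P ) y], [F → . /], [F → . )], [F → . F y )]
No further items can be added.

I₀ = { [F → . )], [F → . /], [F → . F y )], [F → . P ) y], [P → . )], [P → . F], [P → .], [P' → . P] }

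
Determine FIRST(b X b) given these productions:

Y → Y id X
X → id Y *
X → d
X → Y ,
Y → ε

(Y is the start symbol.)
{ 'b' }

To compute FIRST(b X b), process the symbols left to right:
Symbol b is a terminal. Add 'b' and stop.
FIRST(b X b) = { 'b' }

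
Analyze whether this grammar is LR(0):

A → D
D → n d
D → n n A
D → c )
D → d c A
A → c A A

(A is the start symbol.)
A grammar is LR(0) if no state in the canonical LR(0) collection has:
  - both a shift item (dot before a terminal) and a complete item (shift-reduce conflict), or
  - two or more complete items (reduce-reduce conflict; the accept item [A' → A .] counts as a complete item here).

Augment with A' → A and build the canonical LR(0) collection (I0 = CLOSURE({[A' → . A]}), then GOTO on every symbol after a dot until no new states appear). It has 14 states:
  I0: { [A → . D], [A → . c A A], [A' → . A], [D → . c )], [D → . d c A], [D → . n d], [D → . n n A] }  — shift
  I1: { [A' → A .] }  — accept
  I2: { [A → D .] }  — reduce
  I3: { [A → . D], [A → . c A A], [A → c . A A], [D → . c )], [D → . d c A], [D → . n d], [D → . n n A], [D → c . )] }  — shift
  I4: { [D → d . c A] }  — shift
  I5: { [D → n . d], [D → n . n A] }  — shift
  I6: { [D → n d .] }  — reduce
  I7: { [A → . D], [A → . c A A], [D → . c )], [D → . d c A], [D → . n d], [D → . n n A], [D → n n . A] }  — shift
  I8: { [D → n n A .] }  — reduce
  I9: { [A → . D], [A → . c A A], [D → . c )], [D → . d c A], [D → . n d], [D → . n n A], [D → d c . A] }  — shift
  I10: { [D → d c A .] }  — reduce
  I11: { [D → c ) .] }  — reduce
  I12: { [A → . D], [A → . c A A], [A → c A . A], [D → . c )], [D → . d c A], [D → . n d], [D → . n n A] }  — shift
  I13: { [A → c A A .] }  — reduce

Every state is either a pure shift/goto state or contains exactly one complete item and nothing to shift — no conflicts. The grammar is LR(0).

Answer: Yes, the grammar is LR(0)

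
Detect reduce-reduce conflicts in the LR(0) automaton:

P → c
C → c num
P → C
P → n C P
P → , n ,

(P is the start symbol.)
No reduce-reduce conflicts

Augment with P' → P and build the canonical LR(0) collection (I0 = CLOSURE({[P' → . P]}), then GOTO on every symbol after a dot until no new states appear). It has 12 states:
  I0: { [C → . c num], [P → . , n ,], [P → . C], [P → . c], [P → . n C P], [P' → . P] }  — shift
  I1: { [P → , . n ,] }  — shift
  I2: { [P → C .] }  — reduce
  I3: { [P' → P .] }  — accept
  I4: { [C → c . num], [P → c .] }  — shift, reduce
  I5: { [C → . c num], [P → n . C P] }  — shift
  I6: { [C → . c num], [P → . , n ,], [P → . C], [P → . c], [P → . n C P], [P → n C . P] }  — shift
  I7: { [C → c . num] }  — shift
  I8: { [C → c num .] }  — reduce
  I9: { [P → n C P .] }  — reduce
  I10: { [P → , n . ,] }  — shift
  I11: { [P → , n , .] }  — reduce

No state contains more than one complete item.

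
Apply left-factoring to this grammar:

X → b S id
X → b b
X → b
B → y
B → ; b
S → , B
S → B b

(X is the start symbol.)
X → b X'
X' → S id
X' → b
X' → ε
B → y
B → ; b
S → , B
S → B b

Left-factoring transforms A → αβ₁ | αβ₂ into A → αA' and A' → β₁ | β₂
(α is the longest common prefix among the alternatives). Repeat until
no nonterminal has two alternatives with a common prefix.

Round 1: X has alternatives sharing prefix 'b'. Introduce X': X → b X'
  Add: X' → S id
  Add: X' → b
  Add: X' → ε

No remaining common prefixes — done.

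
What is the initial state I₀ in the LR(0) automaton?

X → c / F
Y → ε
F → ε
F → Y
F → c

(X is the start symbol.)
First, augment the grammar with X' → X
I₀ = CLOSURE({ [X' → . X] }):
  [X' → . X] has the dot before X: add [X → . c / F]
No further items can be added.

I₀ = { [X → . c / F], [X' → . X] }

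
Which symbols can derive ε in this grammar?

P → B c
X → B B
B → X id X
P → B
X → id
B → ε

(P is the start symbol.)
A non-terminal is nullable if it can derive ε (the empty string): either it has an ε-production, or it has a production whose right-hand side consists entirely of nullable non-terminals.

ε-productions: B → ε
So B is immediately nullable.
X → B B: every symbol on the right is nullable, so X is nullable too.
P → B: every symbol on the right is nullable, so P is nullable too.
Every non-terminal is now nullable.
Nullable = { 'B', 'P', 'X' }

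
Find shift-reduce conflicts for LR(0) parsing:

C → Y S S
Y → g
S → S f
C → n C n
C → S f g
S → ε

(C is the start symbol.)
Augment with C' → C and build the canonical LR(0) collection (I0 = CLOSURE({[C' → . C]}), then GOTO on every symbol after a dot until no new states appear). It has 13 states:
  I0: { [C → . S f g], [C → . Y S S], [C → . n C n], [C' → . C], [S → . S f], [S → .], [Y → . g] }  — shift, reduce
  I1: { [C' → C .] }  — accept
  I2: { [C → S . f g], [S → S . f] }  — shift
  I3: { [C → Y . S S], [S → . S f], [S → .] }  — reduce
  I4: { [Y → g .] }  — reduce
  I5: { [C → . S f g], [C → . Y S S], [C → . n C n], [C → n . C n], [S → . S f], [S → .], [Y → . g] }  — shift, reduce
  I6: { [C → n C . n] }  — shift
  I7: { [C → n C n .] }  — reduce
  I8: { [C → Y S . S], [S → . S f], [S → .], [S → S . f] }  — shift, reduce
  I9: { [C → Y S S .], [S → S . f] }  — shift, reduce
  I10: { [S → S f .] }  — reduce
  I11: { [C → S f . g], [S → S f .] }  — shift, reduce
  I12: { [C → S f g .] }  — reduce

I0 contains reduce item [S → .] and shift items [C → . n C n], [Y → . g] — shift-reduce conflict.
I5 contains reduce item [S → .] and shift items [C → . n C n], [Y → . g] — shift-reduce conflict.
I8 contains reduce item [S → .] and shift item [S → S . f] — shift-reduce conflict.
I9 contains reduce item [C → Y S S .] and shift item [S → S . f] — shift-reduce conflict.
I11 contains reduce item [S → S f .] and shift item [C → S f . g] — shift-reduce conflict.

Answer: Yes — I0: [S → .] vs [C → . n C n]; I5: [S → .] vs [C → . n C n]; I8: [S → .] vs [S → S . f]; I9: [C → Y S S .] vs [S → S . f]; I11: [S → S f .] vs [C → S f . g]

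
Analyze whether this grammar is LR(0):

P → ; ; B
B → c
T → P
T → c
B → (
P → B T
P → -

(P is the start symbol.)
No. Reduce-reduce conflict: [B → c .] and [T → c .]

Augment with P' → P and build the canonical LR(0) collection (I0 = CLOSURE({[P' → . P]}), then GOTO on every symbol after a dot until no new states appear). It has 12 states:
  I0: { [B → . (], [B → . c], [P → . -], [P → . ; ; B], [P → . B T], [P' → . P] }  — shift
  I1: { [B → ( .] }  — reduce
  I2: { [P → - .] }  — reduce
  I3: { [P → ; . ; B] }  — shift
  I4: { [B → . (], [B → . c], [P → . -], [P → . ; ; B], [P → . B T], [P → B . T], [T → . P], [T → . c] }  — shift
  I5: { [P' → P .] }  — accept
  I6: { [B → c .] }  — reduce
  I7: { [T → P .] }  — reduce
  I8: { [P → B T .] }  — reduce
  I9: { [B → c .], [T → c .] }  — 2 reduces
  I10: { [B → . (], [B → . c], [P → ; ; . B] }  — shift
  I11: { [P → ; ; B .] }  — reduce

Conflict in state I9:
  Reduce-reduce conflict: [B → c .] and [T → c .]
So the grammar is NOT LR(0).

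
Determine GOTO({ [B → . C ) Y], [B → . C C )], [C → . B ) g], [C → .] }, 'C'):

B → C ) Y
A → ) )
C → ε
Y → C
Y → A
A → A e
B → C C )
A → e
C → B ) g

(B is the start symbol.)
GOTO(I, 'C') = CLOSURE({ [A → αX.β] : [A → α.Xβ] ∈ I, X = 'C' })

Items with dot before 'C', with the dot advanced:
  [B → . C ) Y] → [B → C . ) Y]
  [B → . C C )] → [B → C . C )]
Closure of the advanced items:
  [B → C . C )] has the dot before C: add [C → .], [C → . B ) g]
  [C → . B ) g] has the dot before B: add [B → . C ) Y], [B → . C C )]

GOTO = { [B → . C ) Y], [B → . C C )], [B → C . ) Y], [B → C . C )], [C → . B ) g], [C → .] }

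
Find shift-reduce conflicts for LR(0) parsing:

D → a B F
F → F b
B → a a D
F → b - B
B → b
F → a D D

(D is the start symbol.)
Yes — I8: [D → a B F .] vs [F → F . b]

Augment with D' → D and build the canonical LR(0) collection (I0 = CLOSURE({[D' → . D]}), then GOTO on every symbol after a dot until no new states appear). It has 16 states:
  I0: { [D → . a B F], [D' → . D] }  — shift
  I1: { [D' → D .] }  — accept
  I2: { [B → . a a D], [B → . b], [D → a . B F] }  — shift
  I3: { [D → a B . F], [F → . F b], [F → . a D D], [F → . b - B] }  — shift
  I4: { [B → a . a D] }  — shift
  I5: { [B → b .] }  — reduce
  I6: { [B → a a . D], [D → . a B F] }  — shift
  I7: { [B → a a D .] }  — reduce
  I8: { [D → a B F .], [F → F . b] }  — shift, reduce
  I9: { [D → . a B F], [F → a . D D] }  — shift
  I10: { [F → b . - B] }  — shift
  I11: { [B → . a a D], [B → . b], [F → b - . B] }  — shift
  I12: { [F → b - B .] }  — reduce
  I13: { [D → . a B F], [F → a D . D] }  — shift
  I14: { [F → a D D .] }  — reduce
  I15: { [F → F b .] }  — reduce

I8 contains reduce item [D → a B F .] and shift item [F → F . b] — shift-reduce conflict.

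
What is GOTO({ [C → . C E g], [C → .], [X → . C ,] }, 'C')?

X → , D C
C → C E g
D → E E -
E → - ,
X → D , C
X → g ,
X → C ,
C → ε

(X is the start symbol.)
GOTO(I, 'C') = CLOSURE({ [A → αX.β] : [A → α.Xβ] ∈ I, X = 'C' })

Items with dot before 'C', with the dot advanced:
  [C → . C E g] → [C → C . E g]
  [X → . C ,] → [X → C . ,]
Closure of the advanced items:
  [C → C . E g] has the dot before E: add [E → . - ,]

GOTO = { [C → C . E g], [E → . - ,], [X → C . ,] }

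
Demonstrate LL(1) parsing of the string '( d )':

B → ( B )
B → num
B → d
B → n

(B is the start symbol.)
LL(1) parsing maintains a stack (initially the start symbol over $) and the input. At each step: if the stack top is a terminal, match it against the current input token; if it is a non-terminal N, replace it with the RHS of M[N, lookahead] (the unique production whose predict set contains the lookahead).

Stack is shown with the top on the left.

Stack    Input    Action
------------------------
B $      ( d ) $  output B → ( B )
( B ) $  ( d ) $  match '('
B ) $    d ) $    output B → d
d ) $    d ) $    match 'd'
) $      ) $      match ')'
$        $        accept

The string is accepted.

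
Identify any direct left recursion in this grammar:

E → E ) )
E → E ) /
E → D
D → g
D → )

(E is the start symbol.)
Yes, E is left-recursive

E → E ) ): LEFT RECURSIVE (starts with E)
E → E ) /: LEFT RECURSIVE (starts with E)
E → D: starts with D
D → g: starts with g
D → ): starts with ')'

The grammar has direct left recursion on: E.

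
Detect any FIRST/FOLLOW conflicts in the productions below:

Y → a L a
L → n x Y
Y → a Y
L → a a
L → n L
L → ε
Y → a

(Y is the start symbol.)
A FIRST/FOLLOW conflict occurs when a non-terminal N has a nullable alternative N → β (β ⇒* ε) and another alternative N → α with FIRST(α) ∩ FOLLOW(N) ≠ ∅: on such a lookahead the parser cannot decide between expanding α and letting N vanish via β.

Nullable non-terminals: L.

L: nullable alternative(s) L → ε; FOLLOW(L) = { 'a' }
  L → n x Y: FIRST \ {ε} = { 'n' } — disjoint from FOLLOW(L)
  L → a a: FIRST \ {ε} = { 'a' } — overlaps FOLLOW(L) on { 'a' }: CONFLICT
  L → n L: FIRST \ {ε} = { 'n' } — disjoint from FOLLOW(L)
  L → ε: FIRST \ {ε} = { } — this is the only nullable alternative, skip

Y has no nullable alternative, so no FIRST/FOLLOW check is needed there.

So the grammar has 1 FIRST/FOLLOW conflict (marked CONFLICT above).

Answer: Yes. L → a a with FOLLOW(L) on { 'a' }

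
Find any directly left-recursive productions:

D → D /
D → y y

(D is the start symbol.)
Yes, D is left-recursive

D → D /: LEFT RECURSIVE (starts with D)
D → y y: starts with y

The grammar has direct left recursion on: D.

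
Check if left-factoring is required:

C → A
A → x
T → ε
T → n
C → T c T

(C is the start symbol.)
No, left-factoring is not needed

Left-factoring is needed when two productions for the same non-terminal
share a common prefix on the right-hand side.

Productions for C:
  C → A
  C → T c T
Productions for T:
  T → ε
  T → n

No common prefixes found.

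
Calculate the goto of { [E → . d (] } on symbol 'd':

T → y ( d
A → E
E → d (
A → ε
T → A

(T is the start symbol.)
GOTO(I, 'd') = CLOSURE({ [A → αX.β] : [A → α.Xβ] ∈ I, X = 'd' })

Items with dot before 'd', with the dot advanced:
  [E → . d (] → [E → d . (]
Closure adds nothing (no advanced item has the dot before a non-terminal).

GOTO = { [E → d . (] }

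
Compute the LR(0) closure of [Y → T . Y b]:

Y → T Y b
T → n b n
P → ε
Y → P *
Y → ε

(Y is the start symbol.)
Start with: [Y → T . Y b]
  [Y → T . Y b] has the dot before Y: add [Y → . T Y b], [Y → . P *], [Y → .]
  [Y → . T Y b] has the dot before T: add [T → . n b n]
  [Y → . P *] has the dot before P: add [P → .]
No further items can be added.

CLOSURE = { [P → .], [T → . n b n], [Y → . P *], [Y → . T Y b], [Y → .], [Y → T . Y b] }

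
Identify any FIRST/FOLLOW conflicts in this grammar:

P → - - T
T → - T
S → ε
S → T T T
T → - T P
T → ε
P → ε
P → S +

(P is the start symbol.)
Yes. P → '-' '-' T with FOLLOW(P) on { '-' }; P → S '+' with FOLLOW(P) on { '+', '-' }; T → '-' T with FOLLOW(T) on { '-' }; T → '-' T P with FOLLOW(T) on { '-' }

A FIRST/FOLLOW conflict occurs when a non-terminal N has a nullable alternative N → β (β ⇒* ε) and another alternative N → α with FIRST(α) ∩ FOLLOW(N) ≠ ∅: on such a lookahead the parser cannot decide between expanding α and letting N vanish via β.

Nullable non-terminals: P, S, T.
FIRST sets used below: FIRST(S) = { '-', ε }, FIRST(T) = { '-', ε }

P: nullable alternative(s) P → ε; FOLLOW(P) = { $, '+', '-' }
  P → - - T: FIRST \ {ε} = { '-' } — overlaps FOLLOW(P) on { '-' }: CONFLICT
  P → ε: FIRST \ {ε} = { } — this is the only nullable alternative, skip
  P → S +: FIRST \ {ε} = { '+', '-' } — overlaps FOLLOW(P) on { '+', '-' }: CONFLICT

S: nullable alternative(s) S → ε, S → T T T; FOLLOW(S) = { '+' }
  S → ε: FIRST \ {ε} = { } — disjoint from FOLLOW(S)
  S → T T T: FIRST \ {ε} = { '-' } — disjoint from FOLLOW(S)

T: nullable alternative(s) T → ε; FOLLOW(T) = { $, '+', '-' }
  T → - T: FIRST \ {ε} = { '-' } — overlaps FOLLOW(T) on { '-' }: CONFLICT
  T → - T P: FIRST \ {ε} = { '-' } — overlaps FOLLOW(T) on { '-' }: CONFLICT
  T → ε: FIRST \ {ε} = { } — this is the only nullable alternative, skip

So the grammar has 4 FIRST/FOLLOW conflicts (marked CONFLICT above).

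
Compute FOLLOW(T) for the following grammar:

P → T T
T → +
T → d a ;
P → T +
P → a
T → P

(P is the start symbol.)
{ $, '+', 'a', 'd' }

To compute FOLLOW(T), find every occurrence of T on a right-hand side N → α T β: add FIRST(β) \ {ε}, and if β is empty or nullable also add FOLLOW(N). Iterate to a fixed point.

In P → T T: T is followed by T, add FIRST(T) \ {ε} = { '+', 'a', 'd' }
In P → T T: T is at the end, add FOLLOW(P)
In P → T +: T is followed by '+', add FIRST('+') \ {ε} = { '+' }

The FOLLOW sets referred to above (computed the same way, to a fixed point):
  FOLLOW(P) = { $, '+', 'a', 'd' }

Taking the union: FOLLOW(T) = { $, '+', 'a', 'd' }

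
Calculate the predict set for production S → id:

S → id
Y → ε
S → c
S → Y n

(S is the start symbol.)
PREDICT(S → id) = (FIRST(RHS) \ {ε}) ∪ (FOLLOW(S) if ε ∈ FIRST(RHS), i.e. RHS ⇒* ε)
FIRST(id) = { 'id' }
ε ∉ FIRST(id), so FOLLOW(S) is not added.
PREDICT(S → id) = { 'id' }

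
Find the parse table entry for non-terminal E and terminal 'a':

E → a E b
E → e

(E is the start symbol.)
To find M[E, 'a'], we find productions for E where 'a' is in the predict set (PREDICT(N → α) = (FIRST(α) \ {ε}) ∪ (FOLLOW(N) if α ⇒* ε)).

E → a E b: PREDICT = { 'a' }
  'a' is in predict set, so this production goes in M[E, 'a']
E → e: PREDICT = { 'e' }

M[E, 'a'] = E → a E b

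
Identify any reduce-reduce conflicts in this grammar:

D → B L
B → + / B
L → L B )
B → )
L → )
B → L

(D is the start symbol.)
A reduce-reduce conflict occurs when an LR(0) state has two complete items [A → α .] and [B → β .] — both call for a reduction, and with no lookahead the parser cannot choose between them.

Augment with D' → D and build the canonical LR(0) collection (I0 = CLOSURE({[D' → . D]}), then GOTO on every symbol after a dot until no new states appear). It has 12 states:
  I0: { [B → . )], [B → . + / B], [B → . L], [D → . B L], [D' → . D], [L → . )], [L → . L B )] }  — shift
  I1: { [B → ) .], [L → ) .] }  — 2 reduces
  I2: { [B → + . / B] }  — shift
  I3: { [D → B . L], [L → . )], [L → . L B )] }  — shift
  I4: { [D' → D .] }  — accept
  I5: { [B → . )], [B → . + / B], [B → . L], [B → L .], [L → . )], [L → . L B )], [L → L . B )] }  — shift, reduce
  I6: { [L → L B . )] }  — shift
  I7: { [L → L B ) .] }  — reduce
  I8: { [L → ) .] }  — reduce
  I9: { [B → . )], [B → . + / B], [B → . L], [D → B L .], [L → . )], [L → . L B )], [L → L . B )] }  — shift, reduce
  I10: { [B → + / . B], [B → . )], [B → . + / B], [B → . L], [L → . )], [L → . L B )] }  — shift
  I11: { [B → + / B .] }  — reduce

I1 contains complete items [B → ) .], [L → ) .] — reduce-reduce conflict.

Answer: Yes — I1: [B → ) .] vs [L → ) .]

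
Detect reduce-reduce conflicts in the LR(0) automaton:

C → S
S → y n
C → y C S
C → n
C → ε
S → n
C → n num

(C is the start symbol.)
Yes — I3: [C → n .] vs [S → n .]; I6: [C → n .] vs [S → n .]

A reduce-reduce conflict occurs when an LR(0) state has two complete items [A → α .] and [B → β .] — both call for a reduction, and with no lookahead the parser cannot choose between them.

Augment with C' → C and build the canonical LR(0) collection (I0 = CLOSURE({[C' → . C]}), then GOTO on every symbol after a dot until no new states appear). It has 12 states:
  I0: { [C → . S], [C → . n num], [C → . n], [C → . y C S], [C → .], [C' → . C], [S → . n], [S → . y n] }  — shift, reduce
  I1: { [C' → C .] }  — accept
  I2: { [C → S .] }  — reduce
  I3: { [C → n . num], [C → n .], [S → n .] }  — shift, 2 reduces
  I4: { [C → . S], [C → . n num], [C → . n], [C → . y C S], [C → .], [C → y . C S], [S → . n], [S → . y n], [S → y . n] }  — shift, reduce
  I5: { [C → y C . S], [S → . n], [S → . y n] }  — shift
  I6: { [C → n . num], [C → n .], [S → n .], [S → y n .] }  — shift, 3 reduces
  I7: { [C → n num .] }  — reduce
  I8: { [C → y C S .] }  — reduce
  I9: { [S → n .] }  — reduce
  I10: { [S → y . n] }  — shift
  I11: { [S → y n .] }  — reduce

I3 contains complete items [C → n .], [S → n .] — reduce-reduce conflict.
I6 contains complete items [C → n .], [S → n .], [S → y n .] — reduce-reduce conflict.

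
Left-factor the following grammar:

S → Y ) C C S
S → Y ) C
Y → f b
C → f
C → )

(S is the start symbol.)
Left-factoring transforms A → αβ₁ | αβ₂ into A → αA' and A' → β₁ | β₂
(α is the longest common prefix among the alternatives). Repeat until
no nonterminal has two alternatives with a common prefix.

Round 1: S has alternatives sharing prefix 'Y ) C'. Introduce S': S → Y ) C S'
  Add: S' → C S
  Add: S' → ε

No remaining common prefixes — done.

Resulting grammar:
S → Y ) C S'
S' → C S
S' → ε
Y → f b
C → f
C → )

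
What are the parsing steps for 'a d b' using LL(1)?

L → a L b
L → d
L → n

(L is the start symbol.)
Stack is shown with the top on the left.

Stack    Input    Action
------------------------
L $      a d b $  output L → a L b
a L b $  a d b $  match 'a'
L b $    d b $    output L → d
d b $    d b $    match 'd'
b $      b $      match 'b'
$        $        accept

The string is accepted.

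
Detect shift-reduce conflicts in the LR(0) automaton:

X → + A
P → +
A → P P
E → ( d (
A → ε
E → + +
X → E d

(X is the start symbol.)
Yes — I2: [A → .] vs [E → + . +]

Augment with X' → X and build the canonical LR(0) collection (I0 = CLOSURE({[X' → . X]}), then GOTO on every symbol after a dot until no new states appear). It has 13 states:
  I0: { [E → . ( d (], [E → . + +], [X → . + A], [X → . E d], [X' → . X] }  — shift
  I1: { [E → ( . d (] }  — shift
  I2: { [A → . P P], [A → .], [E → + . +], [P → . +], [X → + . A] }  — shift, reduce
  I3: { [X → E . d] }  — shift
  I4: { [X' → X .] }  — accept
  I5: { [X → E d .] }  — reduce
  I6: { [E → + + .], [P → + .] }  — 2 reduces
  I7: { [X → + A .] }  — reduce
  I8: { [A → P . P], [P → . +] }  — shift
  I9: { [P → + .] }  — reduce
  I10: { [A → P P .] }  — reduce
  I11: { [E → ( d . (] }  — shift
  I12: { [E → ( d ( .] }  — reduce

I2 contains reduce item [A → .] and shift items [E → + . +], [P → . +] — shift-reduce conflict.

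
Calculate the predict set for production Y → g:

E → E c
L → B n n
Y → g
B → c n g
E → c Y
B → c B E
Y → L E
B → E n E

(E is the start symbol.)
PREDICT(Y → g) = (FIRST(RHS) \ {ε}) ∪ (FOLLOW(Y) if ε ∈ FIRST(RHS), i.e. RHS ⇒* ε)
FIRST(g) = { 'g' }
ε ∉ FIRST(g), so FOLLOW(Y) is not added.
PREDICT(Y → g) = { 'g' }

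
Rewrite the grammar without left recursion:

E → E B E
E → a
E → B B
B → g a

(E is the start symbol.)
E → a E'
E → B B E'
E' → B E E'
E' → ε
B → g a

E is directly left-recursive. The standard transformation for
  A → A α₁ | ... | A α_m | β₁ | ... | β_n
is
  A  → β₁ A' | ... | β_n A'
  A' → α₁ A' | ... | α_m A' | ε

E → a becomes E → a E'
E → B B becomes E → B B E'
E → E B E becomes E' → B E E'
Add E' → ε

Productions for other non-terminals are unchanged:
  B → g a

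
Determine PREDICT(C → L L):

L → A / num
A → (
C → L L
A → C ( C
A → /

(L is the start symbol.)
PREDICT(C → L L) = (FIRST(RHS) \ {ε}) ∪ (FOLLOW(C) if ε ∈ FIRST(RHS), i.e. RHS ⇒* ε)
FIRST(L) = { '(', '/' }
FIRST(L L) = { '(', '/' }
ε ∉ FIRST(L L), so FOLLOW(C) is not added.
PREDICT(C → L L) = { '(', '/' }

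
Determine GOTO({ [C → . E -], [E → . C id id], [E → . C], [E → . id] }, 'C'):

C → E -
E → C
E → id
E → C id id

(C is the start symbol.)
GOTO(I, 'C') = CLOSURE({ [A → αX.β] : [A → α.Xβ] ∈ I, X = 'C' })

Items with dot before 'C', with the dot advanced:
  [E → . C] → [E → C .]
  [E → . C id id] → [E → C . id id]
Closure adds nothing (no advanced item has the dot before a non-terminal).

GOTO = { [E → C . id id], [E → C .] }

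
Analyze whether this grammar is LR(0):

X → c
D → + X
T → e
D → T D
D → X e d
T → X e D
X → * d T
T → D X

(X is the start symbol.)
Augment with X' → X and build the canonical LR(0) collection (I0 = CLOSURE({[X' → . X]}), then GOTO on every symbol after a dot until no new states appear). It has 17 states:
  I0: { [X → . * d T], [X → . c], [X' → . X] }  — shift
  I1: { [X → * . d T] }  — shift
  I2: { [X' → X .] }  — accept
  I3: { [X → c .] }  — reduce
  I4: { [D → . + X], [D → . T D], [D → . X e d], [T → . D X], [T → . X e D], [T → . e], [X → * d . T], [X → . * d T], [X → . c] }  — shift
  I5: { [D → + . X], [X → . * d T], [X → . c] }  — shift
  I6: { [T → D . X], [X → . * d T], [X → . c] }  — shift
  I7: { [D → . + X], [D → . T D], [D → . X e d], [D → T . D], [T → . D X], [T → . X e D], [T → . e], [X → * d T .], [X → . * d T], [X → . c] }  — shift, reduce
  I8: { [D → X . e d], [T → X . e D] }  — shift
  I9: { [T → e .] }  — reduce
  I10: { [D → . + X], [D → . T D], [D → . X e d], [D → X e . d], [T → . D X], [T → . X e D], [T → . e], [T → X e . D], [X → . * d T], [X → . c] }  — shift
  I11: { [T → D . X], [T → X e D .], [X → . * d T], [X → . c] }  — shift, reduce
  I12: { [D → . + X], [D → . T D], [D → . X e d], [D → T . D], [T → . D X], [T → . X e D], [T → . e], [X → . * d T], [X → . c] }  — shift
  I13: { [D → X e d .] }  — reduce
  I14: { [D → T D .], [T → D . X], [X → . * d T], [X → . c] }  — shift, reduce
  I15: { [T → D X .] }  — reduce
  I16: { [D → + X .] }  — reduce

Conflict in state I7:
  Shift-reduce conflict between [X → * d T .] and [D → . + X]
So the grammar is NOT LR(0).

Answer: No. Shift-reduce conflict between [X → * d T .] and [D → . + X]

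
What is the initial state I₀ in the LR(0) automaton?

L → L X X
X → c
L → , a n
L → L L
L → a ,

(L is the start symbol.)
{ [L → . , a n], [L → . L L], [L → . L X X], [L → . a ,], [L' → . L] }

First, augment the grammar with L' → L
I₀ = CLOSURE({ [L' → . L] }):
  [L' → . L] has the dot before L: add [L → . L X X], [L → . , a n], [L → . L L], [L → . a ,]
No further items can be added.

I₀ = { [L → . , a n], [L → . L L], [L → . L X X], [L → . a ,], [L' → . L] }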